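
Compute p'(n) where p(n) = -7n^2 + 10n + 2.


Apply the power rule term by term:
  d/dn(-7n^2) = -14n
  d/dn(10n) = 10
  d/dn(2) = 0
p'(n) = -14n + 10


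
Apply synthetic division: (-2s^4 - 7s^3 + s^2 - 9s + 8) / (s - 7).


Synthetic division with c = 7. Coefficients: -2, -7, 1, -9, 8
Bring down -2.
  -2 * 7 = -14; -14 - 7 = -21
  -21 * 7 = -147; -147 + 1 = -146
  -146 * 7 = -1022; -1022 - 9 = -1031
  -1031 * 7 = -7217; -7217 + 8 = -7209
Quotient: -2s^3 - 21s^2 - 146s - 1031, Remainder: -7209


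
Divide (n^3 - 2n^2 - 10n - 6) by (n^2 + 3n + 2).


(n^3 - 2n^2 - 10n - 6) / (n^2 + 3n + 2)
Step 1: n * (n^2 + 3n + 2) = n^3 + 3n^2 + 2n; subtract.
Step 2: -5 * (n^2 + 3n + 2) = -5n^2 - 15n - 10; subtract.
Quotient: n - 5, Remainder: 3n + 4


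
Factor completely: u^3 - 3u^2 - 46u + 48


Try integer roots (divisors of 48). u=8: p(8)=0.
Divide out (u - 8): quotient is u^2 + 5u - 6.
Factor the quadratic: (u + 6)(u - 1)
Result: (u - 8)(u + 6)(u - 1)


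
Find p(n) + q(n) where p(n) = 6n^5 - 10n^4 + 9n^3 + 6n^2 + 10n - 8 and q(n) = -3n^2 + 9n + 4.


Align terms by degree and add:
  6n^5 - 10n^4 + 9n^3 + 6n^2 + 10n - 8
  -3n^2 + 9n + 4
= 6n^5 - 10n^4 + 9n^3 + 3n^2 + 19n - 4


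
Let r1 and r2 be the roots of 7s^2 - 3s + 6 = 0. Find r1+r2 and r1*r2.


For as^2+bs+c=0: sum = -b/a, product = c/a.
a=7, b=-3, c=6
Sum = -(-3)/7 = 3/7
Product = (6)/7 = 6/7


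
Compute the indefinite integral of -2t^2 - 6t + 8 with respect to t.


Reverse power rule on each term:
  ∫ -2t^2 dt = -(2/3)t^3
  ∫ -6t dt = -3t^2
  ∫ 8 dt = 8t
F(t) = -(2/3)t^3 - 3t^2 + 8t + C


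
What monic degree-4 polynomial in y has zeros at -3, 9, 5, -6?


p(y) = (y + 3)(y - 9)(y - 5)(y + 6)
Expand: y^4 - 5y^3 - 63y^2 + 153y + 810


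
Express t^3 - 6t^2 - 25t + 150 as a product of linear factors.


Try integer roots (divisors of 150). t=-5: p(-5)=0.
Divide out (t + 5): quotient is t^2 - 11t + 30.
Factor the quadratic: (t - 5)(t - 6)
Result: (t + 5)(t - 5)(t - 6)


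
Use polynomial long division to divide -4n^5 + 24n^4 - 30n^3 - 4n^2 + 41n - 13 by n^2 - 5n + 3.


(-4n^5 + 24n^4 - 30n^3 - 4n^2 + 41n - 13) / (n^2 - 5n + 3)
Step 1: -4n^3 * (n^2 - 5n + 3) = -4n^5 + 20n^4 - 12n^3; subtract.
Step 2: 4n^2 * (n^2 - 5n + 3) = 4n^4 - 20n^3 + 12n^2; subtract.
Step 3: 2n * (n^2 - 5n + 3) = 2n^3 - 10n^2 + 6n; subtract.
Step 4: -6 * (n^2 - 5n + 3) = -6n^2 + 30n - 18; subtract.
Quotient: -4n^3 + 4n^2 + 2n - 6, Remainder: 5n + 5


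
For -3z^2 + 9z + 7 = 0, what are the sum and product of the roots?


For az^2+bz+c=0: sum = -b/a, product = c/a.
a=-3, b=9, c=7
Sum = -(9)/-3 = 3
Product = (7)/-3 = -7/3


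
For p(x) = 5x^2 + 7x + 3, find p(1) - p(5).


p(1) = 15
p(5) = 163
p(1) - p(5) = 15 - 163 = -148


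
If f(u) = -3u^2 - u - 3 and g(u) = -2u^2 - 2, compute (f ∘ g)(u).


Substitute g(u) into f:
f(g(u)) = -3*(-2u^2 - 2)^2 + (-1)*(-2u^2 - 2) + (-3)
(-2u^2 - 2)^2 = 4u^4 + 8u^2 + 4
Expand and combine: -12u^4 - 22u^2 - 13


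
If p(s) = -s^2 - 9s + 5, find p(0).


Using direct substitution:
  -1 * (0)^2 = 0
  -9 * (0)^1 = 0
  constant: 5
Sum = 0 + 0 + 5 = 5


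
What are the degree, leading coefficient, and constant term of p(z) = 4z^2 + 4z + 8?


Highest power of z is 2, with coefficient 4. Constant term is 8.
Degree = 2, leading coefficient = 4, constant term = 8


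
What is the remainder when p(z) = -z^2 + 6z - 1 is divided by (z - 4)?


By the Remainder Theorem, the remainder equals p(4):
  -1*(4)^2 = -16
  6*(4)^1 = 24
  constant: -1
Sum: -16 + 24 - 1 = 7


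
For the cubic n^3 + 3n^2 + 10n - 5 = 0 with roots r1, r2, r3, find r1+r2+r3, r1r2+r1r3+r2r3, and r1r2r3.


Monic cubic n^3+bn^2+cn+d=0: sum=-b, pairwise sum=c, product=-d.
b=3, c=10, d=-5
r1+r2+r3 = -3
r1r2+r1r3+r2r3 = 10
r1r2r3 = 5


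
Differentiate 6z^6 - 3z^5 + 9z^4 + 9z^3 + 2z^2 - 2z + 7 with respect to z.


Apply the power rule term by term:
  d/dz(6z^6) = 36z^5
  d/dz(-3z^5) = -15z^4
  d/dz(9z^4) = 36z^3
  d/dz(9z^3) = 27z^2
  d/dz(2z^2) = 4z
  d/dz(-2z) = -2
  d/dz(7) = 0
p'(z) = 36z^5 - 15z^4 + 36z^3 + 27z^2 + 4z - 2


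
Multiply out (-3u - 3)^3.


Expand (-3u - 3)^3 by repeated multiplication:
  (-3u - 3)^2 = 9u^2 + 18u + 9
= -27u^3 - 81u^2 - 81u - 27


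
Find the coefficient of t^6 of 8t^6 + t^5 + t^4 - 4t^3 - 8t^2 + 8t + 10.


Read off the coefficient of t^6: 8


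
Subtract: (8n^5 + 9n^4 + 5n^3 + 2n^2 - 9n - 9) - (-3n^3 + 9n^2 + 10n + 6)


Distribute the minus sign:
  (8n^5 + 9n^4 + 5n^3 + 2n^2 - 9n - 9)
- (-3n^3 + 9n^2 + 10n + 6)
Negate second polynomial: 3n^3 - 9n^2 - 10n - 6
Add: 8n^5 + 9n^4 + 8n^3 - 7n^2 - 19n - 15


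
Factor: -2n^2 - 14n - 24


Roots satisfy r1 + r2 = -b/a = -7 and r1*r2 = c/a = 12.
So r1 = -3, r2 = -4.
-2n^2 - 14n - 24 = -2(n - r1)(n - r2) = -2(n + 3)(n + 4)


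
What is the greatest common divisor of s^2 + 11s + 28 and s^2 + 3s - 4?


Factor each:
  s^2 + 11s + 28 = (s + 4)(s + 7)
  s^2 + 3s - 4 = (s + 4)(s - 1)
Common monic factor: s + 4


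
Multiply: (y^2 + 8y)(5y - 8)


Distribute each term of the first polynomial:
  (y^2)(5y - 8) = 5y^3 - 8y^2
  (8y)(5y - 8) = 40y^2 - 64y
Sum: 5y^3 + 32y^2 - 64y


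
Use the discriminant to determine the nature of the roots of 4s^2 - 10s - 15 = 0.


D = b^2 - 4ac = (-10)^2 - 4(4)(-15) = 100 + 240 = 340
Since D > 0: two distinct irrational roots


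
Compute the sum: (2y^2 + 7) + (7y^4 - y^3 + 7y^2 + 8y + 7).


Align terms by degree and add:
  2y^2 + 7
+ 7y^4 - y^3 + 7y^2 + 8y + 7
= 7y^4 - y^3 + 9y^2 + 8y + 14


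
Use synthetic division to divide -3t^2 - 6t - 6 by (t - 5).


Synthetic division with c = 5. Coefficients: -3, -6, -6
Bring down -3.
  -3 * 5 = -15; -15 - 6 = -21
  -21 * 5 = -105; -105 - 6 = -111
Quotient: -3t - 21, Remainder: -111


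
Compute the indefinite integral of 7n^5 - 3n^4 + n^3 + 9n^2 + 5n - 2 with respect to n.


Reverse power rule on each term:
  ∫ 7n^5 dn = (7/6)n^6
  ∫ -3n^4 dn = -(3/5)n^5
  ∫ n^3 dn = (1/4)n^4
  ∫ 9n^2 dn = 3n^3
  ∫ 5n dn = (5/2)n^2
  ∫ -2 dn = -2n
F(n) = (7/6)n^6 - (3/5)n^5 + (1/4)n^4 + 3n^3 + (5/2)n^2 - 2n + C


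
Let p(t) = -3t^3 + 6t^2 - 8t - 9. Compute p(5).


Using direct substitution:
  -3 * (5)^3 = -375
  6 * (5)^2 = 150
  -8 * (5)^1 = -40
  constant: -9
Sum = -375 + 150 - 40 - 9 = -274


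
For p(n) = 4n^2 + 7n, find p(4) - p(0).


p(4) = 92
p(0) = 0
p(4) - p(0) = 92 = 92


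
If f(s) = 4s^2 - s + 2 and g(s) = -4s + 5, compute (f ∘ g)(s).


Substitute g(s) into f:
f(g(s)) = 4*(-4s + 5)^2 + (-1)*(-4s + 5) + 2
(-4s + 5)^2 = 16s^2 - 40s + 25
Expand and combine: 64s^2 - 156s + 97


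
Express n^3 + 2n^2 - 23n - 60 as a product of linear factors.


Try integer roots (divisors of -60). n=-4: p(-4)=0.
Divide out (n + 4): quotient is n^2 - 2n - 15.
Factor the quadratic: (n + 3)(n - 5)
Result: (n + 4)(n + 3)(n - 5)


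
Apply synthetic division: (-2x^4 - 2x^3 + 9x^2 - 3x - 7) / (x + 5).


Synthetic division with c = -5. Coefficients: -2, -2, 9, -3, -7
Bring down -2.
  -2 * -5 = 10; 10 - 2 = 8
  8 * -5 = -40; -40 + 9 = -31
  -31 * -5 = 155; 155 - 3 = 152
  152 * -5 = -760; -760 - 7 = -767
Quotient: -2x^3 + 8x^2 - 31x + 152, Remainder: -767


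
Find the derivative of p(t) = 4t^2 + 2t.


Apply the power rule term by term:
  d/dt(4t^2) = 8t
  d/dt(2t) = 2
p'(t) = 8t + 2


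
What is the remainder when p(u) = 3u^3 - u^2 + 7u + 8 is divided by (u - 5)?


By the Remainder Theorem, the remainder equals p(5):
  3*(5)^3 = 375
  -1*(5)^2 = -25
  7*(5)^1 = 35
  constant: 8
Sum: 375 - 25 + 35 + 8 = 393


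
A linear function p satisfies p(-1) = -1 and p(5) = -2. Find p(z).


p(z) = mz + b. Using p(-1)=-1, p(5)=-2:
m = (-1 + 2)/(-1 - 5) = 1/-6 = -1/6
b = -1 - m*(-1) = -1 - 1/6 = -7/6
p(z) = -(1/6)z - (7/6)


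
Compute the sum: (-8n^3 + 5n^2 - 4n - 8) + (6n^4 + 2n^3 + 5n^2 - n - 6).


Align terms by degree and add:
  -8n^3 + 5n^2 - 4n - 8
+ 6n^4 + 2n^3 + 5n^2 - n - 6
= 6n^4 - 6n^3 + 10n^2 - 5n - 14


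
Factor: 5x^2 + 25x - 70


Roots satisfy r1 + r2 = -b/a = -5 and r1*r2 = c/a = -14.
So r1 = 2, r2 = -7.
5x^2 + 25x - 70 = 5(x - r1)(x - r2) = 5(x - 2)(x + 7)


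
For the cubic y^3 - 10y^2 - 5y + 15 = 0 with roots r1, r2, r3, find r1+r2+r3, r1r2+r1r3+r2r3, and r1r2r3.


Monic cubic y^3+by^2+cy+d=0: sum=-b, pairwise sum=c, product=-d.
b=-10, c=-5, d=15
r1+r2+r3 = 10
r1r2+r1r3+r2r3 = -5
r1r2r3 = -15


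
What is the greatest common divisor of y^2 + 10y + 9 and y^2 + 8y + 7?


Factor each:
  y^2 + 10y + 9 = (y + 1)(y + 9)
  y^2 + 8y + 7 = (y + 1)(y + 7)
Common monic factor: y + 1


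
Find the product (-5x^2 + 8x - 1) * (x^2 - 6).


Distribute each term of the first polynomial:
  (-5x^2)(x^2 - 6) = -5x^4 + 30x^2
  (8x)(x^2 - 6) = 8x^3 - 48x
  (-1)(x^2 - 6) = -x^2 + 6
Sum: -5x^4 + 8x^3 + 29x^2 - 48x + 6


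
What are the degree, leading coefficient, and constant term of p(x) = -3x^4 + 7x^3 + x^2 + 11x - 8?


Highest power of x is 4, with coefficient -3. Constant term is -8.
Degree = 4, leading coefficient = -3, constant term = -8


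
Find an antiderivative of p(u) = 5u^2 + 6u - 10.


Reverse power rule on each term:
  ∫ 5u^2 du = (5/3)u^3
  ∫ 6u du = 3u^2
  ∫ -10 du = -10u
F(u) = (5/3)u^3 + 3u^2 - 10u + C


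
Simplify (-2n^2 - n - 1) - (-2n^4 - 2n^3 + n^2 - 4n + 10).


Distribute the minus sign:
  (-2n^2 - n - 1)
- (-2n^4 - 2n^3 + n^2 - 4n + 10)
Negate second polynomial: 2n^4 + 2n^3 - n^2 + 4n - 10
Add: 2n^4 + 2n^3 - 3n^2 + 3n - 11


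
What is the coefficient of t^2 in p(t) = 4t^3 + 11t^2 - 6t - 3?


Read off the coefficient of t^2: 11


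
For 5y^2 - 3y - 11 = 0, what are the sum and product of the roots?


For ay^2+by+c=0: sum = -b/a, product = c/a.
a=5, b=-3, c=-11
Sum = -(-3)/5 = 3/5
Product = (-11)/5 = -11/5


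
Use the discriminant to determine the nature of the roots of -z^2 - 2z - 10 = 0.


D = b^2 - 4ac = (-2)^2 - 4(-1)(-10) = 4 - 40 = -36
Since D < 0: two complex conjugate roots (no real roots)


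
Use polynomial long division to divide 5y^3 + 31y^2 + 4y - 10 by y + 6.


(5y^3 + 31y^2 + 4y - 10) / (y + 6)
Step 1: 5y^2 * (y + 6) = 5y^3 + 30y^2; subtract.
Step 2: y * (y + 6) = y^2 + 6y; subtract.
Step 3: -2 * (y + 6) = -2y - 12; subtract.
Quotient: 5y^2 + y - 2, Remainder: 2


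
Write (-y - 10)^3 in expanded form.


Expand (-y - 10)^3 by repeated multiplication:
  (-y - 10)^2 = y^2 + 20y + 100
= -y^3 - 30y^2 - 300y - 1000


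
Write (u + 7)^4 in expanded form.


Expand (u + 7)^4 by repeated multiplication:
  (u + 7)^2 = u^2 + 14u + 49
  (u + 7)^3 = u^3 + 21u^2 + 147u + 343
= u^4 + 28u^3 + 294u^2 + 1372u + 2401


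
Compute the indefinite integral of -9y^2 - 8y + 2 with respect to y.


Reverse power rule on each term:
  ∫ -9y^2 dy = -3y^3
  ∫ -8y dy = -4y^2
  ∫ 2 dy = 2y
F(y) = -3y^3 - 4y^2 + 2y + C


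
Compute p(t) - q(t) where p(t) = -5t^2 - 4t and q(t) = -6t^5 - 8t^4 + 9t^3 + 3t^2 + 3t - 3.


Distribute the minus sign:
  (-5t^2 - 4t)
- (-6t^5 - 8t^4 + 9t^3 + 3t^2 + 3t - 3)
Negate second polynomial: 6t^5 + 8t^4 - 9t^3 - 3t^2 - 3t + 3
Add: 6t^5 + 8t^4 - 9t^3 - 8t^2 - 7t + 3


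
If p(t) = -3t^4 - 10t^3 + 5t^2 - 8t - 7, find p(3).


Using direct substitution:
  -3 * (3)^4 = -243
  -10 * (3)^3 = -270
  5 * (3)^2 = 45
  -8 * (3)^1 = -24
  constant: -7
Sum = -243 - 270 + 45 - 24 - 7 = -499


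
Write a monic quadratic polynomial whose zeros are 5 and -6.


p(n) = (n - 5)(n + 6)
Expand: n^2 + n - 30


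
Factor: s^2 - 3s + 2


Roots satisfy r1 + r2 = -b/a = 3 and r1*r2 = c/a = 2.
So r1 = 1, r2 = 2.
s^2 - 3s + 2 = (s - r1)(s - r2) = (s - 1)(s - 2)


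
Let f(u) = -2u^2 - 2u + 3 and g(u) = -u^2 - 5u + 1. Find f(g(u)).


Substitute g(u) into f:
f(g(u)) = -2*(-u^2 - 5u + 1)^2 + (-2)*(-u^2 - 5u + 1) + 3
(-u^2 - 5u + 1)^2 = u^4 + 10u^3 + 23u^2 - 10u + 1
Expand and combine: -2u^4 - 20u^3 - 44u^2 + 30u - 1


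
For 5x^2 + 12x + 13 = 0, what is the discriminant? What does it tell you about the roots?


D = b^2 - 4ac = (12)^2 - 4(5)(13) = 144 - 260 = -116
Since D < 0: two complex conjugate roots (no real roots)


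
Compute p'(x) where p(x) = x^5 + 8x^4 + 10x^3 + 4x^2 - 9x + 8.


Apply the power rule term by term:
  d/dx(x^5) = 5x^4
  d/dx(8x^4) = 32x^3
  d/dx(10x^3) = 30x^2
  d/dx(4x^2) = 8x
  d/dx(-9x) = -9
  d/dx(8) = 0
p'(x) = 5x^4 + 32x^3 + 30x^2 + 8x - 9


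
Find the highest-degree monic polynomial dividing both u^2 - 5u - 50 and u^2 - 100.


Factor each:
  u^2 - 5u - 50 = (u - 10)(u + 5)
  u^2 - 100 = (u - 10)(u + 10)
Common monic factor: u - 10


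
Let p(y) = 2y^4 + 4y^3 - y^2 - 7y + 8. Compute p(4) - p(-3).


p(4) = 732
p(-3) = 74
p(4) - p(-3) = 732 - 74 = 658


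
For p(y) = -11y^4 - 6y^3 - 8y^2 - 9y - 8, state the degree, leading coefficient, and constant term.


Highest power of y is 4, with coefficient -11. Constant term is -8.
Degree = 4, leading coefficient = -11, constant term = -8


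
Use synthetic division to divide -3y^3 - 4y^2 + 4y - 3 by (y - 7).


Synthetic division with c = 7. Coefficients: -3, -4, 4, -3
Bring down -3.
  -3 * 7 = -21; -21 - 4 = -25
  -25 * 7 = -175; -175 + 4 = -171
  -171 * 7 = -1197; -1197 - 3 = -1200
Quotient: -3y^2 - 25y - 171, Remainder: -1200


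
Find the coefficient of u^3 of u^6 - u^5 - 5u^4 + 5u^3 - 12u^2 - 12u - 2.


Read off the coefficient of u^3: 5


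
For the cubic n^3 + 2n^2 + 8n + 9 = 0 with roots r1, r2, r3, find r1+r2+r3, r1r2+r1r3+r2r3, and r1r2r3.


Monic cubic n^3+bn^2+cn+d=0: sum=-b, pairwise sum=c, product=-d.
b=2, c=8, d=9
r1+r2+r3 = -2
r1r2+r1r3+r2r3 = 8
r1r2r3 = -9


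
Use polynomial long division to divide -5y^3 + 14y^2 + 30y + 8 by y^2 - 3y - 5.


(-5y^3 + 14y^2 + 30y + 8) / (y^2 - 3y - 5)
Step 1: -5y * (y^2 - 3y - 5) = -5y^3 + 15y^2 + 25y; subtract.
Step 2: -1 * (y^2 - 3y - 5) = -y^2 + 3y + 5; subtract.
Quotient: -5y - 1, Remainder: 2y + 3


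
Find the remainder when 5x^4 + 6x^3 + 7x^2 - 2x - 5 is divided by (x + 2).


By the Remainder Theorem, the remainder equals p(-2):
  5*(-2)^4 = 80
  6*(-2)^3 = -48
  7*(-2)^2 = 28
  -2*(-2)^1 = 4
  constant: -5
Sum: 80 - 48 + 28 + 4 - 5 = 59


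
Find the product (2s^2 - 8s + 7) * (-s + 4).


Distribute each term of the first polynomial:
  (2s^2)(-s + 4) = -2s^3 + 8s^2
  (-8s)(-s + 4) = 8s^2 - 32s
  (7)(-s + 4) = -7s + 28
Sum: -2s^3 + 16s^2 - 39s + 28


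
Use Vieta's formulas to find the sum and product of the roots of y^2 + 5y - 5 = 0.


For ay^2+by+c=0: sum = -b/a, product = c/a.
a=1, b=5, c=-5
Sum = -(5)/1 = -5
Product = (-5)/1 = -5


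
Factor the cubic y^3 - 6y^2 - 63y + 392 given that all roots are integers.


Try integer roots (divisors of 392). y=7: p(7)=0.
Divide out (y - 7): quotient is y^2 + y - 56.
Factor the quadratic: (y + 8)(y - 7)
Result: (y - 7)(y + 8)(y - 7)


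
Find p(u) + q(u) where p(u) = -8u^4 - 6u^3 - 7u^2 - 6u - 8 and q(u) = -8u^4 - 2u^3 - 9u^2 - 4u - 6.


Align terms by degree and add:
  -8u^4 - 6u^3 - 7u^2 - 6u - 8
  -8u^4 - 2u^3 - 9u^2 - 4u - 6
= -16u^4 - 8u^3 - 16u^2 - 10u - 14


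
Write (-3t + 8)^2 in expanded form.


Expand (-3t + 8)^2 by repeated multiplication:
= 9t^2 - 48t + 64


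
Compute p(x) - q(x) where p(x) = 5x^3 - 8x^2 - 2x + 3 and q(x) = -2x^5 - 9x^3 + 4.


Distribute the minus sign:
  (5x^3 - 8x^2 - 2x + 3)
- (-2x^5 - 9x^3 + 4)
Negate second polynomial: 2x^5 + 9x^3 - 4
Add: 2x^5 + 14x^3 - 8x^2 - 2x - 1


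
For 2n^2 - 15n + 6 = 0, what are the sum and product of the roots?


For an^2+bn+c=0: sum = -b/a, product = c/a.
a=2, b=-15, c=6
Sum = -(-15)/2 = 15/2
Product = (6)/2 = 3


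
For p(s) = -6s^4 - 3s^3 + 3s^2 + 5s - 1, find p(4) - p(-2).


p(4) = -1661
p(-2) = -71
p(4) - p(-2) = -1661 + 71 = -1590


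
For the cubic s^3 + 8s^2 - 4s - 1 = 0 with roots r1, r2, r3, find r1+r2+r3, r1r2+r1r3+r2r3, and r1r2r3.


Monic cubic s^3+bs^2+cs+d=0: sum=-b, pairwise sum=c, product=-d.
b=8, c=-4, d=-1
r1+r2+r3 = -8
r1r2+r1r3+r2r3 = -4
r1r2r3 = 1


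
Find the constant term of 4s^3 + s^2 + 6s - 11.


Read off the constant term: -11


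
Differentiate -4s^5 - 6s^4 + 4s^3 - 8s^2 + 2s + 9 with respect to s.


Apply the power rule term by term:
  d/ds(-4s^5) = -20s^4
  d/ds(-6s^4) = -24s^3
  d/ds(4s^3) = 12s^2
  d/ds(-8s^2) = -16s
  d/ds(2s) = 2
  d/ds(9) = 0
p'(s) = -20s^4 - 24s^3 + 12s^2 - 16s + 2


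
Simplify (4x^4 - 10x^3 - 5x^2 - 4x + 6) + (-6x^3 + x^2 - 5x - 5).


Align terms by degree and add:
  4x^4 - 10x^3 - 5x^2 - 4x + 6
  -6x^3 + x^2 - 5x - 5
= 4x^4 - 16x^3 - 4x^2 - 9x + 1


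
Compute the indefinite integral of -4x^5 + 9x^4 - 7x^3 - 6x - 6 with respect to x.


Reverse power rule on each term:
  ∫ -4x^5 dx = -(2/3)x^6
  ∫ 9x^4 dx = (9/5)x^5
  ∫ -7x^3 dx = -(7/4)x^4
  ∫ -6x dx = -3x^2
  ∫ -6 dx = -6x
F(x) = -(2/3)x^6 + (9/5)x^5 - (7/4)x^4 - 3x^2 - 6x + C


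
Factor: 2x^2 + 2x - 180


Roots satisfy r1 + r2 = -b/a = -1 and r1*r2 = c/a = -90.
So r1 = -10, r2 = 9.
2x^2 + 2x - 180 = 2(x - r1)(x - r2) = 2(x + 10)(x - 9)


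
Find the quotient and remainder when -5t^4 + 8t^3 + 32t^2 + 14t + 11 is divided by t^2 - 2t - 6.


(-5t^4 + 8t^3 + 32t^2 + 14t + 11) / (t^2 - 2t - 6)
Step 1: -5t^2 * (t^2 - 2t - 6) = -5t^4 + 10t^3 + 30t^2; subtract.
Step 2: -2t * (t^2 - 2t - 6) = -2t^3 + 4t^2 + 12t; subtract.
Step 3: -2 * (t^2 - 2t - 6) = -2t^2 + 4t + 12; subtract.
Quotient: -5t^2 - 2t - 2, Remainder: -2t - 1


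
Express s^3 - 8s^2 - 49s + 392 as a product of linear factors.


Try integer roots (divisors of 392). s=7: p(7)=0.
Divide out (s - 7): quotient is s^2 - s - 56.
Factor the quadratic: (s - 8)(s + 7)
Result: (s - 7)(s - 8)(s + 7)


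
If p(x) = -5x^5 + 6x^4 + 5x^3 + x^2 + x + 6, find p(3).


Using direct substitution:
  -5 * (3)^5 = -1215
  6 * (3)^4 = 486
  5 * (3)^3 = 135
  1 * (3)^2 = 9
  1 * (3)^1 = 3
  constant: 6
Sum = -1215 + 486 + 135 + 9 + 3 + 6 = -576


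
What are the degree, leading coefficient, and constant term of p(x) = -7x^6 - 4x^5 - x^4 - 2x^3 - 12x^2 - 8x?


Highest power of x is 6, with coefficient -7. Constant term is 0.
Degree = 6, leading coefficient = -7, constant term = 0


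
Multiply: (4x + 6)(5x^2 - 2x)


Distribute each term of the first polynomial:
  (4x)(5x^2 - 2x) = 20x^3 - 8x^2
  (6)(5x^2 - 2x) = 30x^2 - 12x
Sum: 20x^3 + 22x^2 - 12x


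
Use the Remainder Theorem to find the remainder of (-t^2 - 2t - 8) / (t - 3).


By the Remainder Theorem, the remainder equals p(3):
  -1*(3)^2 = -9
  -2*(3)^1 = -6
  constant: -8
Sum: -9 - 6 - 8 = -23


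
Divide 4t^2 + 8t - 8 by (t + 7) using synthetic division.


Synthetic division with c = -7. Coefficients: 4, 8, -8
Bring down 4.
  4 * -7 = -28; -28 + 8 = -20
  -20 * -7 = 140; 140 - 8 = 132
Quotient: 4t - 20, Remainder: 132


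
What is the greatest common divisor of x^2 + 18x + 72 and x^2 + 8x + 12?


Factor each:
  x^2 + 18x + 72 = (x + 6)(x + 12)
  x^2 + 8x + 12 = (x + 6)(x + 2)
Common monic factor: x + 6


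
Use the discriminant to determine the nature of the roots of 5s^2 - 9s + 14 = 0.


D = b^2 - 4ac = (-9)^2 - 4(5)(14) = 81 - 280 = -199
Since D < 0: two complex conjugate roots (no real roots)


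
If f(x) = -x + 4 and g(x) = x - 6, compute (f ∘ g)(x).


Substitute g(x) into f:
f(g(x)) = -1*(x - 6) + 4
Expand and combine: -x + 10


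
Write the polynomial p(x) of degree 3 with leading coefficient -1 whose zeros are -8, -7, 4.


p(x) = -(x + 8)(x + 7)(x - 4)
Expand: -x^3 - 11x^2 + 4x + 224


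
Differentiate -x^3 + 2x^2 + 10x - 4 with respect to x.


Apply the power rule term by term:
  d/dx(-x^3) = -3x^2
  d/dx(2x^2) = 4x
  d/dx(10x) = 10
  d/dx(-4) = 0
p'(x) = -3x^2 + 4x + 10


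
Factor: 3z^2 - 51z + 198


Roots satisfy r1 + r2 = -b/a = 17 and r1*r2 = c/a = 66.
So r1 = 11, r2 = 6.
3z^2 - 51z + 198 = 3(z - r1)(z - r2) = 3(z - 11)(z - 6)


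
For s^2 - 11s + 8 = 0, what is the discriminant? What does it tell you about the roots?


D = b^2 - 4ac = (-11)^2 - 4(1)(8) = 121 - 32 = 89
Since D > 0: two distinct irrational roots


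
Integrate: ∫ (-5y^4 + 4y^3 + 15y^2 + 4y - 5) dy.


Reverse power rule on each term:
  ∫ -5y^4 dy = -y^5
  ∫ 4y^3 dy = y^4
  ∫ 15y^2 dy = 5y^3
  ∫ 4y dy = 2y^2
  ∫ -5 dy = -5y
F(y) = -y^5 + y^4 + 5y^3 + 2y^2 - 5y + C


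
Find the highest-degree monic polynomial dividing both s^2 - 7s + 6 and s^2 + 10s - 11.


Factor each:
  s^2 - 7s + 6 = (s - 1)(s - 6)
  s^2 + 10s - 11 = (s - 1)(s + 11)
Common monic factor: s - 1


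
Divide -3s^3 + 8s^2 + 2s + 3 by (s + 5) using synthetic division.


Synthetic division with c = -5. Coefficients: -3, 8, 2, 3
Bring down -3.
  -3 * -5 = 15; 15 + 8 = 23
  23 * -5 = -115; -115 + 2 = -113
  -113 * -5 = 565; 565 + 3 = 568
Quotient: -3s^2 + 23s - 113, Remainder: 568


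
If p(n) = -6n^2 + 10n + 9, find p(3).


Using direct substitution:
  -6 * (3)^2 = -54
  10 * (3)^1 = 30
  constant: 9
Sum = -54 + 30 + 9 = -15


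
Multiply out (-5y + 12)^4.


Expand (-5y + 12)^4 by repeated multiplication:
  (-5y + 12)^2 = 25y^2 - 120y + 144
  (-5y + 12)^3 = -125y^3 + 900y^2 - 2160y + 1728
= 625y^4 - 6000y^3 + 21600y^2 - 34560y + 20736


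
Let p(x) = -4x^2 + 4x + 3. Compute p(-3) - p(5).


p(-3) = -45
p(5) = -77
p(-3) - p(5) = -45 + 77 = 32


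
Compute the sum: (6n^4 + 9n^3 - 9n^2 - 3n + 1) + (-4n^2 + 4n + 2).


Align terms by degree and add:
  6n^4 + 9n^3 - 9n^2 - 3n + 1
  -4n^2 + 4n + 2
= 6n^4 + 9n^3 - 13n^2 + n + 3


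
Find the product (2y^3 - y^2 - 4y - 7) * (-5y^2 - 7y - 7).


Distribute each term of the first polynomial:
  (2y^3)(-5y^2 - 7y - 7) = -10y^5 - 14y^4 - 14y^3
  (-y^2)(-5y^2 - 7y - 7) = 5y^4 + 7y^3 + 7y^2
  (-4y)(-5y^2 - 7y - 7) = 20y^3 + 28y^2 + 28y
  (-7)(-5y^2 - 7y - 7) = 35y^2 + 49y + 49
Sum: -10y^5 - 9y^4 + 13y^3 + 70y^2 + 77y + 49


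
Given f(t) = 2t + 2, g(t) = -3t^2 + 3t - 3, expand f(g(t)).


Substitute g(t) into f:
f(g(t)) = 2*(-3t^2 + 3t - 3) + 2
Expand and combine: -6t^2 + 6t - 4


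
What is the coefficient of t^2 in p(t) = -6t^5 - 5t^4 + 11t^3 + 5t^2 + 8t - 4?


Read off the coefficient of t^2: 5


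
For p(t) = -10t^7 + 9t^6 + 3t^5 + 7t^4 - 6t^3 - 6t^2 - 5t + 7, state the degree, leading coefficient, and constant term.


Highest power of t is 7, with coefficient -10. Constant term is 7.
Degree = 7, leading coefficient = -10, constant term = 7


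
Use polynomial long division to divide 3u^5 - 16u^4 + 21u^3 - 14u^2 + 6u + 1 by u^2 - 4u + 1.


(3u^5 - 16u^4 + 21u^3 - 14u^2 + 6u + 1) / (u^2 - 4u + 1)
Step 1: 3u^3 * (u^2 - 4u + 1) = 3u^5 - 12u^4 + 3u^3; subtract.
Step 2: -4u^2 * (u^2 - 4u + 1) = -4u^4 + 16u^3 - 4u^2; subtract.
Step 3: 2u * (u^2 - 4u + 1) = 2u^3 - 8u^2 + 2u; subtract.
Step 4: -2 * (u^2 - 4u + 1) = -2u^2 + 8u - 2; subtract.
Quotient: 3u^3 - 4u^2 + 2u - 2, Remainder: -4u + 3


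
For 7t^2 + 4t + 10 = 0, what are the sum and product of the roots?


For at^2+bt+c=0: sum = -b/a, product = c/a.
a=7, b=4, c=10
Sum = -(4)/7 = -4/7
Product = (10)/7 = 10/7


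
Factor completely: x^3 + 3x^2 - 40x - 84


Try integer roots (divisors of -84). x=-2: p(-2)=0.
Divide out (x + 2): quotient is x^2 + x - 42.
Factor the quadratic: (x + 7)(x - 6)
Result: (x + 2)(x + 7)(x - 6)


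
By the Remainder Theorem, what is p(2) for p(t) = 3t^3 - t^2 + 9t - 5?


By the Remainder Theorem, the remainder equals p(2):
  3*(2)^3 = 24
  -1*(2)^2 = -4
  9*(2)^1 = 18
  constant: -5
Sum: 24 - 4 + 18 - 5 = 33


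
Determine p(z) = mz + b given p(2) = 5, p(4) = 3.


p(z) = mz + b. Using p(2)=5, p(4)=3:
m = (5 - 3)/(2 - 4) = 2/-2 = -1
b = 5 - m*(2) = 5 + 2 = 7
p(z) = -z + 7


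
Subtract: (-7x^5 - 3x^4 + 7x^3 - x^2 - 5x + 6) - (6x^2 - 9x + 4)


Distribute the minus sign:
  (-7x^5 - 3x^4 + 7x^3 - x^2 - 5x + 6)
- (6x^2 - 9x + 4)
Negate second polynomial: -6x^2 + 9x - 4
Add: -7x^5 - 3x^4 + 7x^3 - 7x^2 + 4x + 2


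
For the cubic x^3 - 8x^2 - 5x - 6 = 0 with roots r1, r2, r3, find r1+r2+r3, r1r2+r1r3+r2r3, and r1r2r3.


Monic cubic x^3+bx^2+cx+d=0: sum=-b, pairwise sum=c, product=-d.
b=-8, c=-5, d=-6
r1+r2+r3 = 8
r1r2+r1r3+r2r3 = -5
r1r2r3 = 6


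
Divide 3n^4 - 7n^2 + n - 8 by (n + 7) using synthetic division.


Synthetic division with c = -7. Coefficients: 3, 0, -7, 1, -8
Bring down 3.
  3 * -7 = -21; -21 + 0 = -21
  -21 * -7 = 147; 147 - 7 = 140
  140 * -7 = -980; -980 + 1 = -979
  -979 * -7 = 6853; 6853 - 8 = 6845
Quotient: 3n^3 - 21n^2 + 140n - 979, Remainder: 6845


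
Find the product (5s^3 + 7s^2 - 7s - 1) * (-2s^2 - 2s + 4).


Distribute each term of the first polynomial:
  (5s^3)(-2s^2 - 2s + 4) = -10s^5 - 10s^4 + 20s^3
  (7s^2)(-2s^2 - 2s + 4) = -14s^4 - 14s^3 + 28s^2
  (-7s)(-2s^2 - 2s + 4) = 14s^3 + 14s^2 - 28s
  (-1)(-2s^2 - 2s + 4) = 2s^2 + 2s - 4
Sum: -10s^5 - 24s^4 + 20s^3 + 44s^2 - 26s - 4


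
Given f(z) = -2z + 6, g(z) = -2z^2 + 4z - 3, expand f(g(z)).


Substitute g(z) into f:
f(g(z)) = -2*(-2z^2 + 4z - 3) + 6
Expand and combine: 4z^2 - 8z + 12


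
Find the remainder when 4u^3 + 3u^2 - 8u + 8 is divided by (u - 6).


By the Remainder Theorem, the remainder equals p(6):
  4*(6)^3 = 864
  3*(6)^2 = 108
  -8*(6)^1 = -48
  constant: 8
Sum: 864 + 108 - 48 + 8 = 932


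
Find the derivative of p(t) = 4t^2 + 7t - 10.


Apply the power rule term by term:
  d/dt(4t^2) = 8t
  d/dt(7t) = 7
  d/dt(-10) = 0
p'(t) = 8t + 7


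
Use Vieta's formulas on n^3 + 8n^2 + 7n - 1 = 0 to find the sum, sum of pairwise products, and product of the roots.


Monic cubic n^3+bn^2+cn+d=0: sum=-b, pairwise sum=c, product=-d.
b=8, c=7, d=-1
r1+r2+r3 = -8
r1r2+r1r3+r2r3 = 7
r1r2r3 = 1


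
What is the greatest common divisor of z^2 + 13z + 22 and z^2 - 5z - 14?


Factor each:
  z^2 + 13z + 22 = (z + 2)(z + 11)
  z^2 - 5z - 14 = (z + 2)(z - 7)
Common monic factor: z + 2


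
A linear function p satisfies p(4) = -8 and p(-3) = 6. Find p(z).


p(z) = mz + b. Using p(4)=-8, p(-3)=6:
m = (-8 - 6)/(4 + 3) = -14/7 = -2
b = -8 - m*(4) = -8 + 8 = 0
p(z) = -2z


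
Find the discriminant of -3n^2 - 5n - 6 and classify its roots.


D = b^2 - 4ac = (-5)^2 - 4(-3)(-6) = 25 - 72 = -47
Since D < 0: two complex conjugate roots (no real roots)


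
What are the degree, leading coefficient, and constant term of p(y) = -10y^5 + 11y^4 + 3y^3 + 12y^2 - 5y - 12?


Highest power of y is 5, with coefficient -10. Constant term is -12.
Degree = 5, leading coefficient = -10, constant term = -12


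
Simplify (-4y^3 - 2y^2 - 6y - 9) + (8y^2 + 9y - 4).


Align terms by degree and add:
  -4y^3 - 2y^2 - 6y - 9
+ 8y^2 + 9y - 4
= -4y^3 + 6y^2 + 3y - 13


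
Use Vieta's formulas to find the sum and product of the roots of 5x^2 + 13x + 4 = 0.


For ax^2+bx+c=0: sum = -b/a, product = c/a.
a=5, b=13, c=4
Sum = -(13)/5 = -13/5
Product = (4)/5 = 4/5


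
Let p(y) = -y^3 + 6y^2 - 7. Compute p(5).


Using direct substitution:
  -1 * (5)^3 = -125
  6 * (5)^2 = 150
  0 * (5)^1 = 0
  constant: -7
Sum = -125 + 150 + 0 - 7 = 18


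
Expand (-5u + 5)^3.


Expand (-5u + 5)^3 by repeated multiplication:
  (-5u + 5)^2 = 25u^2 - 50u + 25
= -125u^3 + 375u^2 - 375u + 125


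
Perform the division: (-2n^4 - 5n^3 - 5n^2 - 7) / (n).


(-2n^4 - 5n^3 - 5n^2 - 7) / (n)
Step 1: -2n^3 * (n) = -2n^4; subtract.
Step 2: -5n^2 * (n) = -5n^3; subtract.
Step 3: -5n * (n) = -5n^2; subtract.
Step 4: 0 * (n) = 0; subtract.
Quotient: -2n^3 - 5n^2 - 5n, Remainder: -7


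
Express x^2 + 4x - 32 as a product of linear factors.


Roots satisfy r1 + r2 = -b/a = -4 and r1*r2 = c/a = -32.
So r1 = 4, r2 = -8.
x^2 + 4x - 32 = (x - r1)(x - r2) = (x - 4)(x + 8)


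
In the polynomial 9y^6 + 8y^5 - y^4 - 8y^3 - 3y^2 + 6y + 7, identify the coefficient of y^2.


Read off the coefficient of y^2: -3


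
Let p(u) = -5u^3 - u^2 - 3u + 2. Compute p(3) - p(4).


p(3) = -151
p(4) = -346
p(3) - p(4) = -151 + 346 = 195


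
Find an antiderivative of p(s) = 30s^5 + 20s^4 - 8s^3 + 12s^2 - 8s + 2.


Reverse power rule on each term:
  ∫ 30s^5 ds = 5s^6
  ∫ 20s^4 ds = 4s^5
  ∫ -8s^3 ds = -2s^4
  ∫ 12s^2 ds = 4s^3
  ∫ -8s ds = -4s^2
  ∫ 2 ds = 2s
F(s) = 5s^6 + 4s^5 - 2s^4 + 4s^3 - 4s^2 + 2s + C


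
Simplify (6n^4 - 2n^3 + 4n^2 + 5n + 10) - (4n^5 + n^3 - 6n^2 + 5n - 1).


Distribute the minus sign:
  (6n^4 - 2n^3 + 4n^2 + 5n + 10)
- (4n^5 + n^3 - 6n^2 + 5n - 1)
Negate second polynomial: -4n^5 - n^3 + 6n^2 - 5n + 1
Add: -4n^5 + 6n^4 - 3n^3 + 10n^2 + 11


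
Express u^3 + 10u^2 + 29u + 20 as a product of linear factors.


Try integer roots (divisors of 20). u=-1: p(-1)=0.
Divide out (u + 1): quotient is u^2 + 9u + 20.
Factor the quadratic: (u + 5)(u + 4)
Result: (u + 1)(u + 5)(u + 4)


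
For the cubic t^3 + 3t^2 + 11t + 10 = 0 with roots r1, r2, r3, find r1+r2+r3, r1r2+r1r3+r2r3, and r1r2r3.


Monic cubic t^3+bt^2+ct+d=0: sum=-b, pairwise sum=c, product=-d.
b=3, c=11, d=10
r1+r2+r3 = -3
r1r2+r1r3+r2r3 = 11
r1r2r3 = -10


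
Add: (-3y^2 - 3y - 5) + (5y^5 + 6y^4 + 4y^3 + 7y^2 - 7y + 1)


Align terms by degree and add:
  -3y^2 - 3y - 5
+ 5y^5 + 6y^4 + 4y^3 + 7y^2 - 7y + 1
= 5y^5 + 6y^4 + 4y^3 + 4y^2 - 10y - 4


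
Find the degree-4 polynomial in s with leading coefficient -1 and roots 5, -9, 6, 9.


p(s) = -(s - 5)(s + 9)(s - 6)(s - 9)
Expand: -s^4 + 11s^3 + 51s^2 - 891s + 2430


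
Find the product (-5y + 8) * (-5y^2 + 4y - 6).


Distribute each term of the first polynomial:
  (-5y)(-5y^2 + 4y - 6) = 25y^3 - 20y^2 + 30y
  (8)(-5y^2 + 4y - 6) = -40y^2 + 32y - 48
Sum: 25y^3 - 60y^2 + 62y - 48


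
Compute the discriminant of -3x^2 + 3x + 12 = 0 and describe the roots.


D = b^2 - 4ac = (3)^2 - 4(-3)(12) = 9 + 144 = 153
Since D > 0: two distinct irrational roots


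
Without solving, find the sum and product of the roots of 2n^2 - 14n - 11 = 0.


For an^2+bn+c=0: sum = -b/a, product = c/a.
a=2, b=-14, c=-11
Sum = -(-14)/2 = 7
Product = (-11)/2 = -11/2


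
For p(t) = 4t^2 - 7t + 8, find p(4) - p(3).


p(4) = 44
p(3) = 23
p(4) - p(3) = 44 - 23 = 21


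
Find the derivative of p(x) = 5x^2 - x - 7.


Apply the power rule term by term:
  d/dx(5x^2) = 10x
  d/dx(-x) = -1
  d/dx(-7) = 0
p'(x) = 10x - 1


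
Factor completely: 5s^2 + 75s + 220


Roots satisfy r1 + r2 = -b/a = -15 and r1*r2 = c/a = 44.
So r1 = -4, r2 = -11.
5s^2 + 75s + 220 = 5(s - r1)(s - r2) = 5(s + 4)(s + 11)


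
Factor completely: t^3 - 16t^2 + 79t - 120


Try integer roots (divisors of -120). t=8: p(8)=0.
Divide out (t - 8): quotient is t^2 - 8t + 15.
Factor the quadratic: (t - 3)(t - 5)
Result: (t - 8)(t - 3)(t - 5)


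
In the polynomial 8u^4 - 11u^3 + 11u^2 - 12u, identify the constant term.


Read off the constant term: 0


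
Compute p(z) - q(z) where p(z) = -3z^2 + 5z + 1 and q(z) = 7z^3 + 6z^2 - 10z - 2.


Distribute the minus sign:
  (-3z^2 + 5z + 1)
- (7z^3 + 6z^2 - 10z - 2)
Negate second polynomial: -7z^3 - 6z^2 + 10z + 2
Add: -7z^3 - 9z^2 + 15z + 3


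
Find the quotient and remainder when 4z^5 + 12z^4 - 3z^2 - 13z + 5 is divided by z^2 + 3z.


(4z^5 + 12z^4 - 3z^2 - 13z + 5) / (z^2 + 3z)
Step 1: 4z^3 * (z^2 + 3z) = 4z^5 + 12z^4; subtract.
Step 2: 0 * (z^2 + 3z) = 0; subtract.
Step 3: 0 * (z^2 + 3z) = 0; subtract.
Step 4: -3 * (z^2 + 3z) = -3z^2 - 9z; subtract.
Quotient: 4z^3 - 3, Remainder: -4z + 5


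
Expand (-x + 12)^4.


Expand (-x + 12)^4 by repeated multiplication:
  (-x + 12)^2 = x^2 - 24x + 144
  (-x + 12)^3 = -x^3 + 36x^2 - 432x + 1728
= x^4 - 48x^3 + 864x^2 - 6912x + 20736


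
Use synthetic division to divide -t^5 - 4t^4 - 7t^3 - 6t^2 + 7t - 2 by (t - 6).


Synthetic division with c = 6. Coefficients: -1, -4, -7, -6, 7, -2
Bring down -1.
  -1 * 6 = -6; -6 - 4 = -10
  -10 * 6 = -60; -60 - 7 = -67
  -67 * 6 = -402; -402 - 6 = -408
  -408 * 6 = -2448; -2448 + 7 = -2441
  -2441 * 6 = -14646; -14646 - 2 = -14648
Quotient: -t^4 - 10t^3 - 67t^2 - 408t - 2441, Remainder: -14648


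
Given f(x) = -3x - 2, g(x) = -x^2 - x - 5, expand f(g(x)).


Substitute g(x) into f:
f(g(x)) = -3*(-x^2 - x - 5) + (-2)
Expand and combine: 3x^2 + 3x + 13


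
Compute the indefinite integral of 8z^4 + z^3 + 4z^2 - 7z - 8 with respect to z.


Reverse power rule on each term:
  ∫ 8z^4 dz = (8/5)z^5
  ∫ z^3 dz = (1/4)z^4
  ∫ 4z^2 dz = (4/3)z^3
  ∫ -7z dz = -(7/2)z^2
  ∫ -8 dz = -8z
F(z) = (8/5)z^5 + (1/4)z^4 + (4/3)z^3 - (7/2)z^2 - 8z + C


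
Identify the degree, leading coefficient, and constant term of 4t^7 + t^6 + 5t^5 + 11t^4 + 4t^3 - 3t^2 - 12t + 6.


Highest power of t is 7, with coefficient 4. Constant term is 6.
Degree = 7, leading coefficient = 4, constant term = 6


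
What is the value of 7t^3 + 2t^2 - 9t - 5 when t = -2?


Using direct substitution:
  7 * (-2)^3 = -56
  2 * (-2)^2 = 8
  -9 * (-2)^1 = 18
  constant: -5
Sum = -56 + 8 + 18 - 5 = -35


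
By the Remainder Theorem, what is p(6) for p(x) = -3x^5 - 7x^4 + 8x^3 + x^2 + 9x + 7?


By the Remainder Theorem, the remainder equals p(6):
  -3*(6)^5 = -23328
  -7*(6)^4 = -9072
  8*(6)^3 = 1728
  1*(6)^2 = 36
  9*(6)^1 = 54
  constant: 7
Sum: -23328 - 9072 + 1728 + 36 + 54 + 7 = -30575


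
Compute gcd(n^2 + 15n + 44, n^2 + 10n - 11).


Factor each:
  n^2 + 15n + 44 = (n + 11)(n + 4)
  n^2 + 10n - 11 = (n + 11)(n - 1)
Common monic factor: n + 11


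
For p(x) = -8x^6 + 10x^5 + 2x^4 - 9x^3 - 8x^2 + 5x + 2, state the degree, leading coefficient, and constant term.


Highest power of x is 6, with coefficient -8. Constant term is 2.
Degree = 6, leading coefficient = -8, constant term = 2


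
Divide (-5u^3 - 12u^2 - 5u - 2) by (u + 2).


(-5u^3 - 12u^2 - 5u - 2) / (u + 2)
Step 1: -5u^2 * (u + 2) = -5u^3 - 10u^2; subtract.
Step 2: -2u * (u + 2) = -2u^2 - 4u; subtract.
Step 3: -1 * (u + 2) = -u - 2; subtract.
Quotient: -5u^2 - 2u - 1, Remainder: 0


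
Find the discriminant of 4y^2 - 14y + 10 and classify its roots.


D = b^2 - 4ac = (-14)^2 - 4(4)(10) = 196 - 160 = 36
Since D > 0: two distinct rational roots


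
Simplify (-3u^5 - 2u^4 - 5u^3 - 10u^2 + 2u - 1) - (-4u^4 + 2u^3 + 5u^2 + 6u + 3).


Distribute the minus sign:
  (-3u^5 - 2u^4 - 5u^3 - 10u^2 + 2u - 1)
- (-4u^4 + 2u^3 + 5u^2 + 6u + 3)
Negate second polynomial: 4u^4 - 2u^3 - 5u^2 - 6u - 3
Add: -3u^5 + 2u^4 - 7u^3 - 15u^2 - 4u - 4


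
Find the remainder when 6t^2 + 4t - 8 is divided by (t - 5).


By the Remainder Theorem, the remainder equals p(5):
  6*(5)^2 = 150
  4*(5)^1 = 20
  constant: -8
Sum: 150 + 20 - 8 = 162


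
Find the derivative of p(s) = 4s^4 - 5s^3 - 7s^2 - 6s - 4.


Apply the power rule term by term:
  d/ds(4s^4) = 16s^3
  d/ds(-5s^3) = -15s^2
  d/ds(-7s^2) = -14s
  d/ds(-6s) = -6
  d/ds(-4) = 0
p'(s) = 16s^3 - 15s^2 - 14s - 6


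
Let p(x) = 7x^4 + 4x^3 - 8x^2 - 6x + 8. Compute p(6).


Using direct substitution:
  7 * (6)^4 = 9072
  4 * (6)^3 = 864
  -8 * (6)^2 = -288
  -6 * (6)^1 = -36
  constant: 8
Sum = 9072 + 864 - 288 - 36 + 8 = 9620


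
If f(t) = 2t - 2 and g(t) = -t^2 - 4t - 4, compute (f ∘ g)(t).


Substitute g(t) into f:
f(g(t)) = 2*(-t^2 - 4t - 4) + (-2)
Expand and combine: -2t^2 - 8t - 10


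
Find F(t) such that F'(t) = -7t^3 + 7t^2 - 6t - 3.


Reverse power rule on each term:
  ∫ -7t^3 dt = -(7/4)t^4
  ∫ 7t^2 dt = (7/3)t^3
  ∫ -6t dt = -3t^2
  ∫ -3 dt = -3t
F(t) = -(7/4)t^4 + (7/3)t^3 - 3t^2 - 3t + C


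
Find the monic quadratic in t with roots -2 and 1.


p(t) = (t + 2)(t - 1)
Expand: t^2 + t - 2


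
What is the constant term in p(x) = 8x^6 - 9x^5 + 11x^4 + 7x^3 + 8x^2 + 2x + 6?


Read off the constant term: 6


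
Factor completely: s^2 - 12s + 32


Roots satisfy r1 + r2 = -b/a = 12 and r1*r2 = c/a = 32.
So r1 = 4, r2 = 8.
s^2 - 12s + 32 = (s - r1)(s - r2) = (s - 4)(s - 8)


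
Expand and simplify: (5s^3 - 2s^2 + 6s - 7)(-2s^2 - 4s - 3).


Distribute each term of the first polynomial:
  (5s^3)(-2s^2 - 4s - 3) = -10s^5 - 20s^4 - 15s^3
  (-2s^2)(-2s^2 - 4s - 3) = 4s^4 + 8s^3 + 6s^2
  (6s)(-2s^2 - 4s - 3) = -12s^3 - 24s^2 - 18s
  (-7)(-2s^2 - 4s - 3) = 14s^2 + 28s + 21
Sum: -10s^5 - 16s^4 - 19s^3 - 4s^2 + 10s + 21


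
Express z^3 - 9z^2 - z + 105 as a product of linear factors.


Try integer roots (divisors of 105). z=5: p(5)=0.
Divide out (z - 5): quotient is z^2 - 4z - 21.
Factor the quadratic: (z - 7)(z + 3)
Result: (z - 5)(z - 7)(z + 3)


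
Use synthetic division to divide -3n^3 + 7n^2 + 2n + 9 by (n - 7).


Synthetic division with c = 7. Coefficients: -3, 7, 2, 9
Bring down -3.
  -3 * 7 = -21; -21 + 7 = -14
  -14 * 7 = -98; -98 + 2 = -96
  -96 * 7 = -672; -672 + 9 = -663
Quotient: -3n^2 - 14n - 96, Remainder: -663


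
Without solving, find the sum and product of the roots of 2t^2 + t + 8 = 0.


For at^2+bt+c=0: sum = -b/a, product = c/a.
a=2, b=1, c=8
Sum = -(1)/2 = -1/2
Product = (8)/2 = 4


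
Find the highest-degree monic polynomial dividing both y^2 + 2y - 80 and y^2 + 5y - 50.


Factor each:
  y^2 + 2y - 80 = (y + 10)(y - 8)
  y^2 + 5y - 50 = (y + 10)(y - 5)
Common monic factor: y + 10


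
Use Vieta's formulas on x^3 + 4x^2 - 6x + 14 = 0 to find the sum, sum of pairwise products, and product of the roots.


Monic cubic x^3+bx^2+cx+d=0: sum=-b, pairwise sum=c, product=-d.
b=4, c=-6, d=14
r1+r2+r3 = -4
r1r2+r1r3+r2r3 = -6
r1r2r3 = -14


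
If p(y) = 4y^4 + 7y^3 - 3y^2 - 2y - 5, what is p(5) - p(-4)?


p(5) = 3285
p(-4) = 531
p(5) - p(-4) = 3285 - 531 = 2754


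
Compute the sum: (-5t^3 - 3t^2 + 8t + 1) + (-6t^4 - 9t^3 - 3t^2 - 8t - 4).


Align terms by degree and add:
  -5t^3 - 3t^2 + 8t + 1
  -6t^4 - 9t^3 - 3t^2 - 8t - 4
= -6t^4 - 14t^3 - 6t^2 - 3


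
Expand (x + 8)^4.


Expand (x + 8)^4 by repeated multiplication:
  (x + 8)^2 = x^2 + 16x + 64
  (x + 8)^3 = x^3 + 24x^2 + 192x + 512
= x^4 + 32x^3 + 384x^2 + 2048x + 4096


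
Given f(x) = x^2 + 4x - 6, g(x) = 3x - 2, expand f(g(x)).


Substitute g(x) into f:
f(g(x)) = 1*(3x - 2)^2 + 4*(3x - 2) + (-6)
(3x - 2)^2 = 9x^2 - 12x + 4
Expand and combine: 9x^2 - 10


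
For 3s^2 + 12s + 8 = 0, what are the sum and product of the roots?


For as^2+bs+c=0: sum = -b/a, product = c/a.
a=3, b=12, c=8
Sum = -(12)/3 = -4
Product = (8)/3 = 8/3


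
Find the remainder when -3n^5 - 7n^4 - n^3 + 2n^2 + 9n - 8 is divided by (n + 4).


By the Remainder Theorem, the remainder equals p(-4):
  -3*(-4)^5 = 3072
  -7*(-4)^4 = -1792
  -1*(-4)^3 = 64
  2*(-4)^2 = 32
  9*(-4)^1 = -36
  constant: -8
Sum: 3072 - 1792 + 64 + 32 - 36 - 8 = 1332


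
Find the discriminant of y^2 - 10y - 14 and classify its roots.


D = b^2 - 4ac = (-10)^2 - 4(1)(-14) = 100 + 56 = 156
Since D > 0: two distinct irrational roots


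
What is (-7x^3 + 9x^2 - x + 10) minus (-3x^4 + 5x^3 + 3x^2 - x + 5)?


Distribute the minus sign:
  (-7x^3 + 9x^2 - x + 10)
- (-3x^4 + 5x^3 + 3x^2 - x + 5)
Negate second polynomial: 3x^4 - 5x^3 - 3x^2 + x - 5
Add: 3x^4 - 12x^3 + 6x^2 + 5


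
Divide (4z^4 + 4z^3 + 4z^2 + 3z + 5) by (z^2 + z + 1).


(4z^4 + 4z^3 + 4z^2 + 3z + 5) / (z^2 + z + 1)
Step 1: 4z^2 * (z^2 + z + 1) = 4z^4 + 4z^3 + 4z^2; subtract.
Step 2: 0 * (z^2 + z + 1) = 0; subtract.
Step 3: 0 * (z^2 + z + 1) = 0; subtract.
Quotient: 4z^2, Remainder: 3z + 5


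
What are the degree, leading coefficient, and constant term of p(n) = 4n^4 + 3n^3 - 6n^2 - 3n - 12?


Highest power of n is 4, with coefficient 4. Constant term is -12.
Degree = 4, leading coefficient = 4, constant term = -12


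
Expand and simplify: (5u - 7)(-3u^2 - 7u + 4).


Distribute each term of the first polynomial:
  (5u)(-3u^2 - 7u + 4) = -15u^3 - 35u^2 + 20u
  (-7)(-3u^2 - 7u + 4) = 21u^2 + 49u - 28
Sum: -15u^3 - 14u^2 + 69u - 28


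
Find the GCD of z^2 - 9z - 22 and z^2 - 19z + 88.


Factor each:
  z^2 - 9z - 22 = (z - 11)(z + 2)
  z^2 - 19z + 88 = (z - 11)(z - 8)
Common monic factor: z - 11
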